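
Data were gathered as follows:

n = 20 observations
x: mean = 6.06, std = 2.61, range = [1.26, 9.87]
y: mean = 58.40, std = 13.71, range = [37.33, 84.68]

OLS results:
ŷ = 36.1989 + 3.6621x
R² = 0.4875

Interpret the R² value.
R² = 0.4875 means 48.75% of the variation in y is explained by the linear relationship with x. This indicates a moderate fit.

R² (coefficient of determination) measures the proportion of variance in y explained by the regression model.

Here R² = 0.4875:
- Explained: 48.75% of the variation in y
- Unexplained (residual): 100% − 48.75% = 51.25%
- Rule of thumb (below 0.3 weak; 0.3 to below 0.7 moderate; 0.7 and above strong) → moderate

Calculation: R² = 1 − (SS_res / SS_tot), where SS_res is the sum of squared residuals and SS_tot the total sum of squares.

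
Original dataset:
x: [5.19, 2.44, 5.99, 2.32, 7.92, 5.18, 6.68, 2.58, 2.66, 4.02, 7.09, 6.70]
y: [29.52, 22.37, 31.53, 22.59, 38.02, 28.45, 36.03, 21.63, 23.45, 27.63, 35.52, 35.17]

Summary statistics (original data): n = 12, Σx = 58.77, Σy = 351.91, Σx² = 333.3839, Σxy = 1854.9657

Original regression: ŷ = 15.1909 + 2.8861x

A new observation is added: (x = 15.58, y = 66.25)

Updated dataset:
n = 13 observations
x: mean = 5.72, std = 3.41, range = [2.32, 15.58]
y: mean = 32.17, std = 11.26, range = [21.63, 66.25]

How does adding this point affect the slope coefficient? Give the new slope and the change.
The slope changes from 2.8861 to 3.2843 (change of +0.3982, or +13.8%).

x = 15.58 lies well outside the original x-range [2.32, 7.92] (x̄ ≈ 4.90), so this observation has high leverage and can move the slope substantially.

Step 1: Update the sums with the new point (n goes from 12 to 13)
Σx  = 58.77 + 15.58 = 74.35
Σy  = 351.91 + 66.25 = 418.16
Σx² = 333.3839 + 15.58² = 333.3839 + 242.7364 = 576.1203
Σxy = 1854.9657 + 15.58×66.25 = 1854.9657 + 1032.1750 = 2887.1407

Step 2: Recompute the slope with b₁ = (nΣxy − ΣxΣy) / (nΣx² − (Σx)²)
Numerator   = 13×2887.1407 − 74.35×418.16 = 37532.8291 − 31090.1960 = 6442.6331
Denominator = 13×576.1203 − 74.35² = 7489.5639 − 5527.9225 = 1961.6414
b₁(new) = 6442.6331 / 1961.6414 = 3.2843

(Same formula on the original sums: (12×1854.9657 − 58.77×351.91) / (12×333.3839 − 58.77²) = 1577.8377 / 546.6939 = 2.8861, matching the given fit.)

Step 3: Change in slope
Δβ₁ = 3.2843 − 2.8861 = +0.3982
Relative change = +0.3982 / 2.8861 × 100% = +13.8%
→ the slope increases when the point is added.

A high-leverage point only changes the slope if it is off the original line; here y = 66.25 is above the original trend, so the slope increases.
In practice: investigate whether it comes from the same population as the rest of the sample.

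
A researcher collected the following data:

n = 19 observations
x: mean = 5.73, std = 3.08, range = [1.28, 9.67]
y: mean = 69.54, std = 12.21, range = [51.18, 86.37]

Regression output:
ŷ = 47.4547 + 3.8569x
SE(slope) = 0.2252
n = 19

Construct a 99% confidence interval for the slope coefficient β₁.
The 99% CI for β₁ is (3.2042, 4.5096)

Confidence interval for the slope:

The 99% CI for β₁ is: β̂₁ ± t*(α/2, n-2) × SE(β̂₁)

Step 1: Find critical t-value
- Confidence level = 0.99
- Degrees of freedom = n - 2 = 19 - 2 = 17
- t*(α/2, 17) = 2.8982

Step 2: Calculate margin of error
Margin = 2.8982 × 0.2252 = 0.6527

Step 3: Construct interval
CI = 3.8569 ± 0.6527
CI = (3.2042, 4.5096)

Interpretation: each one-unit increase in x is associated with a change in mean y of between 3.2042 and 4.5096, with 99% confidence.
Both endpoints are positive, so the data support a genuinely positive slope at this confidence level.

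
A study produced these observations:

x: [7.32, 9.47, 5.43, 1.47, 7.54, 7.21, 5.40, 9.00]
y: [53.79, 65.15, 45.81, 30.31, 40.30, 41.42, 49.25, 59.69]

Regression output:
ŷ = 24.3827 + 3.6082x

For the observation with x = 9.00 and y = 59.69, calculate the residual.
Residual = 2.8335

The residual is the difference between the actual value and the predicted value:

Residual = y - ŷ

Step 1: Calculate predicted value
ŷ = 24.3827 + 3.6082 × 9.00
ŷ = 56.8565

Step 2: Calculate residual
Residual = 59.69 - 56.8565
Residual = 2.8335

Sign check: y > ŷ, so the point is above the line and the fit underestimates here.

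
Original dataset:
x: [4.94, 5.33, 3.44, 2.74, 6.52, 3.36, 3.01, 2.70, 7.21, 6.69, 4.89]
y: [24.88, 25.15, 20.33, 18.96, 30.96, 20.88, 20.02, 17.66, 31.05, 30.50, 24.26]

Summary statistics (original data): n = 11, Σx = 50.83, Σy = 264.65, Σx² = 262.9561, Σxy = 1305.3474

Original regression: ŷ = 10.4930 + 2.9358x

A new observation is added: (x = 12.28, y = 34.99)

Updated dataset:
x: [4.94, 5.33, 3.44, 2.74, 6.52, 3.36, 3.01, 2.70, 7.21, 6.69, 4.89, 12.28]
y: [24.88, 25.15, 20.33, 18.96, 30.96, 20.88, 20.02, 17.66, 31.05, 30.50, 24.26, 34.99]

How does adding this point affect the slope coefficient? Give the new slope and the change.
New slope β₁ = 1.9447 versus 2.9358 before: a change of -0.9911 (-33.8%).

The new point has HIGH LEVERAGE: x = 12.28 is far from the original mean x̄ = 50.83/11 ≈ 4.62 (original range [2.70, 7.21]).

Step 1: Update the sums with the new point (n goes from 11 to 12)
Σx  = 50.83 + 12.28 = 63.11
Σy  = 264.65 + 34.99 = 299.64
Σx² = 262.9561 + 12.28² = 262.9561 + 150.7984 = 413.7545
Σxy = 1305.3474 + 12.28×34.99 = 1305.3474 + 429.6772 = 1735.0246

Step 2: Recompute the slope with b₁ = (nΣxy − ΣxΣy) / (nΣx² − (Σx)²)
Numerator   = 12×1735.0246 − 63.11×299.64 = 20820.2952 − 18910.2804 = 1910.0148
Denominator = 12×413.7545 − 63.11² = 4965.0540 − 3982.8721 = 982.1819
b₁(new) = 1910.0148 / 982.1819 = 1.9447

(Same formula on the original sums: (11×1305.3474 − 50.83×264.65) / (11×262.9561 − 50.83²) = 906.6619 / 308.8282 = 2.9358, matching the given fit.)

Step 3: Change in slope
Δβ₁ = 1.9447 − 2.9358 = -0.9911
Relative change = -0.9911 / 2.9358 × 100% = -33.8%
→ the slope decreases when the point is added.

Because the point sits below the extension of the original line at a high-leverage x, it tilts the fit down.
In practice: check such a point for data-entry or measurement error; examine leverage (hᵢ) and Cook's distance rather than deleting it automatically.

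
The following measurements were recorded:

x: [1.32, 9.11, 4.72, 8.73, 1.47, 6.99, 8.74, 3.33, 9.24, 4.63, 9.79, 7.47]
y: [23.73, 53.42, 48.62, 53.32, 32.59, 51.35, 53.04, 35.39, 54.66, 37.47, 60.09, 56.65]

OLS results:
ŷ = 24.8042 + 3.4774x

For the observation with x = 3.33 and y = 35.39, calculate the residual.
Residual = -0.9939

The residual is the difference between the actual value and the predicted value:

Residual = y - ŷ

Step 1: Calculate predicted value
ŷ = 24.8042 + 3.4774 × 3.33
ŷ = 36.3839

Step 2: Calculate residual
Residual = 35.39 - 36.3839
Residual = -0.9939

Interpretation: the model overestimates the actual value by 0.9939 at this point (negative residual → observation lies below the fitted line).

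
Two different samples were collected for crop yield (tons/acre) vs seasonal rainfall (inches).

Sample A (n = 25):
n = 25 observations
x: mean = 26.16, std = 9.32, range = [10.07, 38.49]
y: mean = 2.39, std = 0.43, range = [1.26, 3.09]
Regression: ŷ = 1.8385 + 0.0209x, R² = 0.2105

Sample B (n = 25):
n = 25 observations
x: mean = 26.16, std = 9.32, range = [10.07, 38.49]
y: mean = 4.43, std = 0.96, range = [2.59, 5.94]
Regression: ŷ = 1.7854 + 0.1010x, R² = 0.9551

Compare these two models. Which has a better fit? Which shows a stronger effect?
Model B has the better fit (R² = 0.9551 vs 0.2105). Model B shows the stronger effect (|β₁| = 0.1010 vs 0.0209).

Model Comparison:

Which explains more variance? (R²)
- Model A: R² = 0.2105 → 21.05% of variance in crop yield explained
- Model B: R² = 0.9551 → 95.51% of variance in crop yield explained
- 0.9551 > 0.2105 → Model B has the better fit

Effect size (slope magnitude):
- Model A: β₁ = 0.0209 → predicted crop yield rises 0.0209 tons/acre per additional inch of rainfall
- Model B: β₁ = 0.1010 → predicted crop yield rises 0.1010 tons/acre per additional inch of rainfall
- |0.0209| < |0.1010| → Model B shows the stronger marginal effect

Notes:
- A better fit (higher R²) doesn't necessarily mean a more important relationship.
- A steeper slope doesn't make a better model if the scatter around the line is large.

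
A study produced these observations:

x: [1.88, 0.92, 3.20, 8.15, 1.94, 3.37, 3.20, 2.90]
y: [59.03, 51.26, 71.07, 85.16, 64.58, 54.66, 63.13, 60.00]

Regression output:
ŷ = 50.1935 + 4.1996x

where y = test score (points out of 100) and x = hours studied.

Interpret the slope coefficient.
On average, test score is about 4.1996 points higher for every extra hour of study time.

β₁ = 4.1996 is the change in predicted test score (points) per additional hour of study time.

Interpretation:
- Study time up by 1 hour → predicted test score increases by 4.1996 points
- The effect is assumed constant over the observed range of x (linearity)
- The sign (+) gives the direction; the magnitude 4.1996 gives the size of the effect per hour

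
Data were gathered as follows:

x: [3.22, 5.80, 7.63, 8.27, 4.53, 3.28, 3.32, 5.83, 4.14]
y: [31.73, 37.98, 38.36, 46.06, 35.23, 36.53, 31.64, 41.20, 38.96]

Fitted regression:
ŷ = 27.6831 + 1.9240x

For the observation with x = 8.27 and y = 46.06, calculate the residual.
Residual = 2.4654

The residual is the difference between the actual value and the predicted value:

Residual = y - ŷ

Step 1: Calculate predicted value
ŷ = 27.6831 + 1.9240 × 8.27
ŷ = 43.5946

Step 2: Calculate residual
Residual = 46.06 - 43.5946
Residual = 2.4654

Sign check: y > ŷ, so the point is above the line and the fit underestimates here.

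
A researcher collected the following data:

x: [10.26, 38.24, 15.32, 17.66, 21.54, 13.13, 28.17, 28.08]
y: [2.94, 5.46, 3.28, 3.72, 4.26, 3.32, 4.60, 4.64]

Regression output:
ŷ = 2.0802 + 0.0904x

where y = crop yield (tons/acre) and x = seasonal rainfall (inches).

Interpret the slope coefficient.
For each additional inch of rainfall, predicted crop yield increases by approximately 0.0904 tons/acre.

The slope β₁ = 0.0904 gives the rate at which the fitted crop yield changes with rainfall.

Interpretation:
- Rainfall up by 1 inch → predicted crop yield increases by 0.0904 tons/acre
- This is a linear approximation: the same per-unit change is assumed across the whole observed x range
- The slope describes association in these data, not necessarily a causal effect

The intercept β₀ = 2.0802 is the predicted crop yield when rainfall = 0; since the smallest observed x is 10.26, this is an extrapolation and mainly anchors the line.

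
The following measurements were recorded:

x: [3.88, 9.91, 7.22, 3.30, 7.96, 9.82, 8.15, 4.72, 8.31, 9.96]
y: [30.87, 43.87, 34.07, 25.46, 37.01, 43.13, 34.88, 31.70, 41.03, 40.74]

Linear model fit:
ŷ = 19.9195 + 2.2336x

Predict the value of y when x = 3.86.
ŷ = 28.5412

x = 3.86 lies inside the observed range [3.30, 9.96], so the fitted equation applies directly:

ŷ = 19.9195 + 2.2336 × 3.86
ŷ = 19.9195 + 8.6217
ŷ = 28.5412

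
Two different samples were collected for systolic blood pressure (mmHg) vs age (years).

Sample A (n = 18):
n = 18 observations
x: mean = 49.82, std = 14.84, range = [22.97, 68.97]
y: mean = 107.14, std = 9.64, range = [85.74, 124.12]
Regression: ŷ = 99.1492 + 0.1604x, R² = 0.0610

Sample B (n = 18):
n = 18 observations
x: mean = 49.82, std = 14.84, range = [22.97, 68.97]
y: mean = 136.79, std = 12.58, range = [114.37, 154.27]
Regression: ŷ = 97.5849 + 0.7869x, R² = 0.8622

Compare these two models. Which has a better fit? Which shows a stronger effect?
Model B has the better fit (R² = 0.8622 vs 0.0610). Model B shows the stronger effect (|β₁| = 0.7869 vs 0.1604).

Model Comparison:

Goodness of fit (R²):
- Model A: R² = 0.0610 → 6.10% of variance in blood pressure explained
- Model B: R² = 0.8622 → 86.22% of variance in blood pressure explained
- 0.8622 > 0.0610 → Model B has the better fit

Effect size (slope magnitude):
- Model A: β₁ = 0.1604 → predicted blood pressure rises 0.1604 mmHg per additional year of age
- Model B: β₁ = 0.7869 → predicted blood pressure rises 0.7869 mmHg per additional year of age
- |0.1604| < |0.7869| → Model B shows the stronger marginal effect

Notes:
- A steeper slope doesn't make a better model if the scatter around the line is large.
- A better fit (higher R²) doesn't necessarily mean a more important relationship.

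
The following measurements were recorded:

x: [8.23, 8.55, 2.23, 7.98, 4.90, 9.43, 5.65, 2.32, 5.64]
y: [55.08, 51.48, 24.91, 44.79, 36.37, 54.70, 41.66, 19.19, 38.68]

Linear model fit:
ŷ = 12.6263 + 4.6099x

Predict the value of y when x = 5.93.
ŷ = 39.9630

To predict y for x = 5.93, substitute into the regression equation:

ŷ = 12.6263 + 4.6099 × 5.93
ŷ = 12.6263 + 27.3367
ŷ = 39.9630

This is the fitted mean response at that x — an individual observation would come with a wider prediction interval.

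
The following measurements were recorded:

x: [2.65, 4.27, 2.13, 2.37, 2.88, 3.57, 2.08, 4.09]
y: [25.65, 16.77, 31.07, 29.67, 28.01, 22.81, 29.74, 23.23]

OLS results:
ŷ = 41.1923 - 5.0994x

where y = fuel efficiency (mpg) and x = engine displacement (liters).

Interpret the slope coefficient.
For each additional liter of engine displacement, predicted fuel efficiency decreases by approximately 5.0994 mpg.

The slope β₁ = -5.0994 gives the rate at which the fitted fuel efficiency changes with engine displacement.

Interpretation:
- Engine displacement up by 1 liter → predicted fuel efficiency decreases by 5.0994 mpg
- The effect is assumed constant over the observed range of x (linearity)
- The sign (−) gives the direction; the magnitude 5.0994 gives the size of the effect per liter

(β₀ = 41.1923 is the fitted value at x = 0 and is not part of the slope interpretation.)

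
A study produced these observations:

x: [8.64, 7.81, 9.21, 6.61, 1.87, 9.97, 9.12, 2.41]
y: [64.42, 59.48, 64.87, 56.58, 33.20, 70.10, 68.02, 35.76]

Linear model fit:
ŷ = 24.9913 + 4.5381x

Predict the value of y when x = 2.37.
ŷ = 35.7466

Plug x = 2.37 into the fitted line:

ŷ = 24.9913 + 4.5381 × 2.37
ŷ = 24.9913 + 10.7553
ŷ = 35.7466

This is the fitted mean response at that x — an individual observation would come with a wider prediction interval.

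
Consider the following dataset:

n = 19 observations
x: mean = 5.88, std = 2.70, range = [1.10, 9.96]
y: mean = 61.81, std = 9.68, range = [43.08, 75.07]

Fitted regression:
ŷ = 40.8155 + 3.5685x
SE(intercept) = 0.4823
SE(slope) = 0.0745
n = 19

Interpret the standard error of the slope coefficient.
SE(slope) = 0.0745 measures the uncertainty in the estimated slope. The coefficient is estimated precisely (SE/|β̂₁| = 2.1%).

SE(β̂₁) = 0.0745 says: if we drew many samples of n = 19 from the same population and refit each time, the fitted slopes would scatter with a standard deviation of roughly 0.0745 around the true β₁.

Relative precision:
- SE / |β̂₁| = 0.0745 / 3.5685 = 2.1%
- Rule of thumb (under 20%: precise; 20% to under 50%: moderately precise; 50% or more: imprecise) → precise

Rough 95% range (±2 SE): 3.5685 ± 0.1490 → (3.4195, 3.7175).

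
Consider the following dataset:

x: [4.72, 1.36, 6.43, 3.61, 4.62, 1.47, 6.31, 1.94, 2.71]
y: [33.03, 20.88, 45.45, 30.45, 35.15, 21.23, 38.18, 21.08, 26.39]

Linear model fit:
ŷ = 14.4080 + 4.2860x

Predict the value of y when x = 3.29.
ŷ = 28.5089

Plug x = 3.29 into the fitted line:

ŷ = 14.4080 + 4.2860 × 3.29
ŷ = 14.4080 + 14.1009
ŷ = 28.5089

This is a point prediction; actual observations scatter around it by roughly the residual standard deviation.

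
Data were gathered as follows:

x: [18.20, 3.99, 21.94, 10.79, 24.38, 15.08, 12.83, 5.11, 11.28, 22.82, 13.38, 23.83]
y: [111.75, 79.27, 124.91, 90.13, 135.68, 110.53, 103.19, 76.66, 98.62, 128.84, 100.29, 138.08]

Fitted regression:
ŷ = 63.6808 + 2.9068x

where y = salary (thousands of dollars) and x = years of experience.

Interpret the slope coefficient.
On average, salary is about 2.9068 thousand dollars higher for every extra year of experience.

The slope coefficient β₁ = 2.9068 represents the marginal effect of experience on salary.

Interpretation:
- Experience up by 1 year → predicted salary increases by 2.9068 thousand dollars
- The effect is assumed constant over the observed range of x (linearity)

The intercept β₀ = 63.6808 is the predicted salary when experience = 0; since the smallest observed x is 3.99, this is an extrapolation and mainly anchors the line.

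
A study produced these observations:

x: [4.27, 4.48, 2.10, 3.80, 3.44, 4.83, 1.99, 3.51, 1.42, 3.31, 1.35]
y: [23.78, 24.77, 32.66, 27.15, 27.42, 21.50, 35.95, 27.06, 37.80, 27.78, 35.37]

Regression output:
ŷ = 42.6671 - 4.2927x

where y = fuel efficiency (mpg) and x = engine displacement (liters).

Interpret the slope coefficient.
An increase of one liter in engine displacement is associated with a 4.2927 mpg decrease in predicted fuel efficiency.

β₁ = -4.2927 is the change in predicted fuel efficiency (mpg) per additional liter of engine displacement.

Interpretation:
- Engine displacement up by 1 liter → predicted fuel efficiency decreases by 4.2927 mpg
- This is a linear approximation: the same per-unit change is assumed across the whole observed x range

The intercept β₀ = 42.6671 is the predicted fuel efficiency when engine displacement = 0; since the smallest observed x is 1.35, this is an extrapolation and mainly anchors the line.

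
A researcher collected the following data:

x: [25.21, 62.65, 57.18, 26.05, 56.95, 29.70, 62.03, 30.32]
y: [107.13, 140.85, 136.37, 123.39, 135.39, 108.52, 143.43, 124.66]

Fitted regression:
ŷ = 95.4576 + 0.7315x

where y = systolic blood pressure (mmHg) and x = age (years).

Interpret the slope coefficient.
An increase of one year in age is associated with a 0.7315 mmHg increase in predicted blood pressure.

The slope coefficient β₁ = 0.7315 represents the marginal effect of age on blood pressure.

Interpretation:
- Age up by 1 year → predicted blood pressure increases by 0.7315 mmHg
- The effect is assumed constant over the observed range of x (linearity)
- The slope describes association in these data, not necessarily a causal effect

The intercept β₀ = 95.4576 is the predicted blood pressure when age = 0; since the smallest observed x is 25.21, this is an extrapolation and mainly anchors the line.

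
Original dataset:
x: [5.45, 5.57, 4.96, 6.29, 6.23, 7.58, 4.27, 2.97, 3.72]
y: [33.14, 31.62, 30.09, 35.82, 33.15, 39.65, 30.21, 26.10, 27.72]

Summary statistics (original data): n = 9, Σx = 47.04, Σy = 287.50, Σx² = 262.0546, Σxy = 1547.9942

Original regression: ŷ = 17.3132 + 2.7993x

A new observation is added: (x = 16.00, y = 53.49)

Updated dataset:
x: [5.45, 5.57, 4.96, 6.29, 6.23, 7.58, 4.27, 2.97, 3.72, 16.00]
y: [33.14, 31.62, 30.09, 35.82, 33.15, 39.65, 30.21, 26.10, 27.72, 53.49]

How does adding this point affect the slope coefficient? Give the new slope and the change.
The slope changes from 2.7993 to 2.1072 (change of -0.6921, or -24.7%).

The new point has HIGH LEVERAGE: x = 16.00 is far from the original mean x̄ = 47.04/9 ≈ 5.23 (original range [2.97, 7.58]).

Step 1: Update the sums with the new point (n goes from 9 to 10)
Σx  = 47.04 + 16.00 = 63.04
Σy  = 287.50 + 53.49 = 340.99
Σx² = 262.0546 + 16.00² = 262.0546 + 256.0000 = 518.0546
Σxy = 1547.9942 + 16.00×53.49 = 1547.9942 + 855.8400 = 2403.8342

Step 2: Recompute the slope with b₁ = (nΣxy − ΣxΣy) / (nΣx² − (Σx)²)
Numerator   = 10×2403.8342 − 63.04×340.99 = 24038.3420 − 21496.0096 = 2542.3324
Denominator = 10×518.0546 − 63.04² = 5180.5460 − 3974.0416 = 1206.5044
b₁(new) = 2542.3324 / 1206.5044 = 2.1072

(Same formula on the original sums: (9×1547.9942 − 47.04×287.50) / (9×262.0546 − 47.04²) = 407.9478 / 145.7298 = 2.7993, matching the given fit.)

Step 3: Change in slope
Δβ₁ = 2.1072 − 2.7993 = -0.6921
Relative change = -0.6921 / 2.7993 × 100% = -24.7%
→ the slope decreases when the point is added.

A high-leverage point only changes the slope if it is off the original line; here y = 53.49 is below the original trend, so the slope decreases.
In practice: check such a point for data-entry or measurement error; refit with and without it and report both if conclusions differ.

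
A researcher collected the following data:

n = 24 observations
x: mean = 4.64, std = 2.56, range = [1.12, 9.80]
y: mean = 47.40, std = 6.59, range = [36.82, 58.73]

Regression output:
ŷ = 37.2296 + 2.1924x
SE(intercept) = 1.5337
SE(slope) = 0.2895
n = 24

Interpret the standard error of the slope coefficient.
SE(slope) = 0.2895 measures the uncertainty in the estimated slope. The coefficient is estimated precisely (SE/|β̂₁| = 13.2%).

SE(β̂₁) = 0.2895 says: if we drew many samples of n = 24 from the same population and refit each time, the fitted slopes would scatter with a standard deviation of roughly 0.2895 around the true β₁.

Relative precision:
- SE / |β̂₁| = 0.2895 / 2.1924 = 13.2%
- Rule of thumb (under 20%: precise; 20% to under 50%: moderately precise; 50% or more: imprecise) → precise

Rough 95% range (±2 SE): 2.1924 ± 0.5790 → (1.6134, 2.7714).

What drives SE(β̂₁): wider spread of x values → smaller SE; more residual scatter → larger SE.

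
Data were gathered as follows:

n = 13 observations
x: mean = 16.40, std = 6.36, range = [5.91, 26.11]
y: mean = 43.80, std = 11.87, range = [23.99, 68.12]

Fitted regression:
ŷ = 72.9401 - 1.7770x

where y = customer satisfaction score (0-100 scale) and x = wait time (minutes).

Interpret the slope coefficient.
For each additional minute of wait time, predicted satisfaction score decreases by approximately 1.7770 points.

The slope β₁ = -1.7770 gives the rate at which the fitted satisfaction score changes with wait time.

Interpretation:
- Wait time up by 1 minute → predicted satisfaction score decreases by 1.7770 points
- This is a linear approximation: the same per-unit change is assumed across the whole observed x range

(β₀ = 72.9401 is the fitted value at x = 0 and is not part of the slope interpretation.)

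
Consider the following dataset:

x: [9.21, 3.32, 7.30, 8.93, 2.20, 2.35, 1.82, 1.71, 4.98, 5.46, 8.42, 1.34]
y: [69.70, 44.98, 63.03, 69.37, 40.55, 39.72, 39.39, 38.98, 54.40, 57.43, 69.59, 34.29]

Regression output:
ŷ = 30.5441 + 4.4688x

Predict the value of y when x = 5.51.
ŷ = 55.1672

Plug x = 5.51 into the fitted line:

ŷ = 30.5441 + 4.4688 × 5.51
ŷ = 30.5441 + 24.6231
ŷ = 55.1672

This is a point prediction; actual observations scatter around it by roughly the residual standard deviation.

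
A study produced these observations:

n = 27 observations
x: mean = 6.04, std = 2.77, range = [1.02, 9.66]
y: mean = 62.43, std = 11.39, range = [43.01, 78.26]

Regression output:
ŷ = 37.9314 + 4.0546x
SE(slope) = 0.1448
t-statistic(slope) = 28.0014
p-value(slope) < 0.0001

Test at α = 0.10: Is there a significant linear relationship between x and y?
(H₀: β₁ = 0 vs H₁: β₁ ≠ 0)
p-value < 0.0001 < α = 0.10, so we reject H₀. The relationship is significant.

Hypothesis test for the slope coefficient:

H₀: β₁ = 0 (no linear relationship)
H₁: β₁ ≠ 0 (linear relationship exists)

Test statistic: t = β̂₁ / SE(β̂₁) = 4.0546 / 0.1448 = 28.0014

p < 0.0001: how often a slope estimate this far from 0 (in SE units) would arise by chance if β₁ were truly 0.

Decision rule: reject H₀ if p-value < α.
p-value < 0.0001 < α = 0.10 → reject H₀.

At α = 0.10 the data do provide convincing evidence of a nonzero slope.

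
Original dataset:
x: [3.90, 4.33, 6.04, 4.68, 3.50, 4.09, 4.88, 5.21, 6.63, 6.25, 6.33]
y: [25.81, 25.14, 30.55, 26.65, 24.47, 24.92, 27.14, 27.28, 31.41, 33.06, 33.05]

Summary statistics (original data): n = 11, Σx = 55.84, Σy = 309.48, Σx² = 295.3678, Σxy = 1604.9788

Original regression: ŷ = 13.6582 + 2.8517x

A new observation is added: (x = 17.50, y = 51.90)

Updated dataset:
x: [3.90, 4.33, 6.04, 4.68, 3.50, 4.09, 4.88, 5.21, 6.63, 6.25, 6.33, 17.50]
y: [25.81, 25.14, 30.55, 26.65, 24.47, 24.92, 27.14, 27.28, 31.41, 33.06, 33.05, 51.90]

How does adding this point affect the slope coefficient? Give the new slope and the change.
Adding the point moves β₁ from 2.8517 to 1.9858, i.e. it decreases by 0.8659 (-30.4%).

x = 17.50 lies well outside the original x-range [3.50, 6.63] (x̄ ≈ 5.08), so this observation has high leverage and can move the slope substantially.

Step 1: Update the sums with the new point (n goes from 11 to 12)
Σx  = 55.84 + 17.50 = 73.34
Σy  = 309.48 + 51.90 = 361.38
Σx² = 295.3678 + 17.50² = 295.3678 + 306.2500 = 601.6178
Σxy = 1604.9788 + 17.50×51.90 = 1604.9788 + 908.2500 = 2513.2288

Step 2: Recompute the slope with b₁ = (nΣxy − ΣxΣy) / (nΣx² − (Σx)²)
Numerator   = 12×2513.2288 − 73.34×361.38 = 30158.7456 − 26503.6092 = 3655.1364
Denominator = 12×601.6178 − 73.34² = 7219.4136 − 5378.7556 = 1840.6580
b₁(new) = 3655.1364 / 1840.6580 = 1.9858

(Same formula on the original sums: (11×1604.9788 − 55.84×309.48) / (11×295.3678 − 55.84²) = 373.4036 / 130.9402 = 2.8517, matching the given fit.)

Step 3: Change in slope
Δβ₁ = 1.9858 − 2.8517 = -0.8659
Relative change = -0.8659 / 2.8517 × 100% = -30.4%
→ the slope decreases when the point is added.

Because the point sits below the extension of the original line at a high-leverage x, it tilts the fit down.
In practice: refit with and without it and report both if conclusions differ; investigate whether it comes from the same population as the rest of the sample.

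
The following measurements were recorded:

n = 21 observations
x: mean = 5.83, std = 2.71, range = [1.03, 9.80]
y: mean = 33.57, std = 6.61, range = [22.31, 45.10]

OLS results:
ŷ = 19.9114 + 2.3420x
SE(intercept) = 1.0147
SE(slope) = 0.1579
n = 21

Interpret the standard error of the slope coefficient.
SE(β̂₁) = 0.1579 is the estimated standard deviation of the slope estimate across repeated samples; relative to β̂₁ = 2.3420 that is 6.7%, a precise estimate.

SE(β̂₁) = 0.1579 says: if we drew many samples of n = 21 from the same population and refit each time, the fitted slopes would scatter with a standard deviation of roughly 0.1579 around the true β₁.

Relative precision:
- SE / |β̂₁| = 0.1579 / 2.3420 = 6.7%
- Rule of thumb (under 20%: precise; 20% to under 50%: moderately precise; 50% or more: imprecise) → precise

Link to the t-test: t = β̂₁ / SE(β̂₁) = 2.3420 / 0.1579 = 14.8322, the statistic for H₀: β₁ = 0.

What drives SE(β̂₁): more residual scatter → larger SE; wider spread of x values → smaller SE.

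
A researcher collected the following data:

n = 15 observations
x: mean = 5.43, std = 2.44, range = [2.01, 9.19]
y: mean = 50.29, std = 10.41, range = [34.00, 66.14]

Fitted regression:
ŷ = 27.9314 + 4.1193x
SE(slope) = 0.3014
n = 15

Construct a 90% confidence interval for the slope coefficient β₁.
The 90% CI for β₁ is (3.5856, 4.6530)

Confidence interval for the slope:

The 90% CI for β₁ is: β̂₁ ± t*(α/2, n-2) × SE(β̂₁)

Step 1: Find critical t-value
- Confidence level = 0.9
- Degrees of freedom = n - 2 = 15 - 2 = 13
- t*(α/2, 13) = 1.7709

Step 2: Calculate margin of error
Margin = 1.7709 × 0.3014 = 0.5337

Step 3: Construct interval
CI = 4.1193 ± 0.5337
CI = (3.5856, 4.6530)

Interpretation: intervals built this way capture the true β₁ in 90% of repeated samples; here the plausible range for the per-unit effect of x on y is 3.5856 to 4.6530.
Both endpoints are positive, so the data support a genuinely positive slope at this confidence level.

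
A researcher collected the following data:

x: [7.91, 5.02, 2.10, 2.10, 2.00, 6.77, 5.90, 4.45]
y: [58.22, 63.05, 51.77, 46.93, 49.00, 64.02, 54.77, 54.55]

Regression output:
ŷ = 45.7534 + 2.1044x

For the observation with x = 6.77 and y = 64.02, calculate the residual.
Residual = 4.0198

The residual is the difference between the actual value and the predicted value:

Residual = y - ŷ

Step 1: Calculate predicted value
ŷ = 45.7534 + 2.1044 × 6.77
ŷ = 60.0002

Step 2: Calculate residual
Residual = 64.02 - 60.0002
Residual = 4.0198

The residual is positive, so the observed y = 64.02 sits above the regression line (the line underestimates it by 4.0198).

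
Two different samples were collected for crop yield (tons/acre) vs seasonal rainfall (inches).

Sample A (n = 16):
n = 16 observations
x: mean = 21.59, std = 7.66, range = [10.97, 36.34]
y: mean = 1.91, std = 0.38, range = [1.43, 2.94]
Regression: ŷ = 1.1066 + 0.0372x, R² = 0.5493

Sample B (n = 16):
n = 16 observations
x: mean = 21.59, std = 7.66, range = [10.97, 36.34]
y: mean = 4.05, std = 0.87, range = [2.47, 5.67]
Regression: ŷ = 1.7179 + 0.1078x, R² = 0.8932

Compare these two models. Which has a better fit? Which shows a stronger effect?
Model B has the better fit (R² = 0.8932 vs 0.5493). Model B shows the stronger effect (|β₁| = 0.1078 vs 0.0372).

Model Comparison:

Goodness of fit (R²):
- Model A: R² = 0.5493 → 54.93% of variance in crop yield explained
- Model B: R² = 0.8932 → 89.32% of variance in crop yield explained
- 0.8932 > 0.5493 → Model B has the better fit

Effect size (slope magnitude):
- Model A: β₁ = 0.0372 → predicted crop yield rises 0.0372 tons/acre per additional inch of rainfall
- Model B: β₁ = 0.1078 → predicted crop yield rises 0.1078 tons/acre per additional inch of rainfall
- |0.0372| < |0.1078| → Model B shows the stronger marginal effect

Note: R² measures how tightly points cluster around the line; β₁ measures how steep the line is — they answer different questions.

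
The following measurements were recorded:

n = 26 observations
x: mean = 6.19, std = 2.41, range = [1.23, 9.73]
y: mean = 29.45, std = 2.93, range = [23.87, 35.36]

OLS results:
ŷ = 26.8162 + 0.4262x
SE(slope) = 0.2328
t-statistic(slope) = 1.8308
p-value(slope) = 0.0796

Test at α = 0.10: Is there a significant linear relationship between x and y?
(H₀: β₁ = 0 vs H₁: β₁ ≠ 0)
Since p-value = 0.0796 < α = 0.10, reject H₀ — the slope is significantly different from 0.

Hypothesis test for the slope coefficient:

H₀: β₁ = 0 (no linear relationship)
H₁: β₁ ≠ 0 (linear relationship exists)

Test statistic: t = β̂₁ / SE(β̂₁) = 0.4262 / 0.2328 = 1.8308

The p-value (0.0796) is the probability, under H₀, of a t-statistic at least as extreme as |t| = 1.8308 (two-sided, df = n − 2 = 24).

Decision rule: reject H₀ if p-value < α.
p-value = 0.0796 < α = 0.10 → reject H₀.

There is sufficient evidence at the 10% significance level to conclude that a linear relationship exists between x and y.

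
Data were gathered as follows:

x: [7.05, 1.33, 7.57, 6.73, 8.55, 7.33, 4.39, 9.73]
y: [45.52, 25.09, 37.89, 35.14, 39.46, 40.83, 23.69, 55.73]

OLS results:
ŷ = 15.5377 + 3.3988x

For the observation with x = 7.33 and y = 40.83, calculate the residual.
Residual = 0.3791

The residual is the difference between the actual value and the predicted value:

Residual = y - ŷ

Step 1: Calculate predicted value
ŷ = 15.5377 + 3.3988 × 7.33
ŷ = 40.4509

Step 2: Calculate residual
Residual = 40.83 - 40.4509
Residual = 0.3791

Interpretation: the model underestimates the actual value by 0.3791 at this point (positive residual → observation lies above the fitted line).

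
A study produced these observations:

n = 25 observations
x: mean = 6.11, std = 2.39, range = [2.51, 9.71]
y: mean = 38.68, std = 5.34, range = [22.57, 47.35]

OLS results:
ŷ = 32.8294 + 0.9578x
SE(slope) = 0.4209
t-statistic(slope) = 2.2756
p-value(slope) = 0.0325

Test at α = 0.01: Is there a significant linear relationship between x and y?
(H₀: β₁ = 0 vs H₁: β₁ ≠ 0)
Since p-value = 0.0325 ≥ α = 0.01, fail to reject H₀ — the slope is not significantly different from 0.

Hypothesis test for the slope coefficient:

H₀: β₁ = 0 (no linear relationship)
H₁: β₁ ≠ 0 (linear relationship exists)

Test statistic: t = β̂₁ / SE(β̂₁) = 0.9578 / 0.4209 = 2.2756

With df = 23, the two-sided p-value for |t| = 2.2756 is 0.0325.

Decision rule: reject H₀ if p-value < α.
p-value = 0.0325 ≥ α = 0.01 → fail to reject H₀.

At α = 0.01 the data do not provide convincing evidence of a nonzero slope.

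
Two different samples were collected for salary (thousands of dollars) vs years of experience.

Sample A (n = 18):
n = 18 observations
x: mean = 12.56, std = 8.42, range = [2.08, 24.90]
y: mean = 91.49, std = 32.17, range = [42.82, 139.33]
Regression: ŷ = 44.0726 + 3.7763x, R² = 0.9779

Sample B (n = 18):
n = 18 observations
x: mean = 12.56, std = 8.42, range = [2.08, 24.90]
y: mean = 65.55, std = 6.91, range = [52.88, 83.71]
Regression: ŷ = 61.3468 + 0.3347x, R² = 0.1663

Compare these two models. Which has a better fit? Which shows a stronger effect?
Model A has the better fit (R² = 0.9779 vs 0.1663). Model A shows the stronger effect (|β₁| = 3.7763 vs 0.3347).

Model Comparison:

Goodness of fit (R²):
- Model A: R² = 0.9779 → 97.79% of variance in salary explained
- Model B: R² = 0.1663 → 16.63% of variance in salary explained
- 0.9779 > 0.1663 → Model A has the better fit

Which has the larger per-year effect? (|β₁|)
- Model A: β₁ = 3.7763 → predicted salary rises 3.7763 thousand dollars per additional year of experience
- Model B: β₁ = 0.3347 → predicted salary rises 0.3347 thousand dollars per additional year of experience
- |3.7763| > |0.3347| → Model A shows the stronger marginal effect

Note: R² measures how tightly points cluster around the line; β₁ measures how steep the line is — they answer different questions.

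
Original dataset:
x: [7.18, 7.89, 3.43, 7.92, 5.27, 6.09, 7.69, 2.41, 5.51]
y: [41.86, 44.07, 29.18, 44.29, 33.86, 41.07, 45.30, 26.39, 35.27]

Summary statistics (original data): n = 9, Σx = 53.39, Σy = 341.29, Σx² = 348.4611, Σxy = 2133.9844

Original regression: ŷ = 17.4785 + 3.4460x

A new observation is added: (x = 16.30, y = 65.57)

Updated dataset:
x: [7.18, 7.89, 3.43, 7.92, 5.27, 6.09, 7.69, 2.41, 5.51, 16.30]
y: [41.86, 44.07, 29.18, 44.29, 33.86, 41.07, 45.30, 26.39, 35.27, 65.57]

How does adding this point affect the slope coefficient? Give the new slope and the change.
The slope changes from 3.4460 to 2.8593 (change of -0.5867, or -17.0%).

x = 16.30 lies well outside the original x-range [2.41, 7.92] (x̄ ≈ 5.93), so this observation has high leverage and can move the slope substantially.

Step 1: Update the sums with the new point (n goes from 9 to 10)
Σx  = 53.39 + 16.30 = 69.69
Σy  = 341.29 + 65.57 = 406.86
Σx² = 348.4611 + 16.30² = 348.4611 + 265.6900 = 614.1511
Σxy = 2133.9844 + 16.30×65.57 = 2133.9844 + 1068.7910 = 3202.7754

Step 2: Recompute the slope with b₁ = (nΣxy − ΣxΣy) / (nΣx² − (Σx)²)
Numerator   = 10×3202.7754 − 69.69×406.86 = 32027.7540 − 28354.0734 = 3673.6806
Denominator = 10×614.1511 − 69.69² = 6141.5110 − 4856.6961 = 1284.8149
b₁(new) = 3673.6806 / 1284.8149 = 2.8593

(Same formula on the original sums: (9×2133.9844 − 53.39×341.29) / (9×348.4611 − 53.39²) = 984.3865 / 285.6578 = 3.4460, matching the given fit.)

Step 3: Change in slope
Δβ₁ = 2.8593 − 3.4460 = -0.5867
Relative change = -0.5867 / 3.4460 × 100% = -17.0%
→ the slope decreases when the point is added.

Because the point sits below the extension of the original line at a high-leverage x, it tilts the fit down.
In practice: examine leverage (hᵢ) and Cook's distance rather than deleting it automatically; check such a point for data-entry or measurement error.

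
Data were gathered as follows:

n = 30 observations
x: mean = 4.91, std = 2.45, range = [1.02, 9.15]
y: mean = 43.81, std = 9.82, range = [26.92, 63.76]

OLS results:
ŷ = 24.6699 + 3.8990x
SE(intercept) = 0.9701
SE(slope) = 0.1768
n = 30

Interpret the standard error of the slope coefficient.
SE(slope) = 0.1768 measures the uncertainty in the estimated slope. The coefficient is estimated precisely (SE/|β̂₁| = 4.5%).

What SE measures:
- The standard error quantifies the sampling variability of the coefficient estimate
- It is the estimated standard deviation of β̂₁ across hypothetical repeated samples of the same size
- Smaller SE → more precise estimate

Relative precision:
- SE / |β̂₁| = 0.1768 / 3.8990 = 4.5%
- Rule of thumb (under 20%: precise; 20% to under 50%: moderately precise; 50% or more: imprecise) → precise

Link to interval estimation: a confidence interval for β₁ is β̂₁ ± t* × 0.1768, so SE sets the half-width per unit of t*.

What drives SE(β̂₁): more residual scatter → larger SE; larger n (here n = 30) → smaller SE.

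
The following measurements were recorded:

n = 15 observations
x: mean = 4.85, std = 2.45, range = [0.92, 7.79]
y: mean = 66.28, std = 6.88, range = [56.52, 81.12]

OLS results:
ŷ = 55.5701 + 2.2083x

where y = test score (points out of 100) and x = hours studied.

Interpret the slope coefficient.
On average, test score is about 2.2083 points higher for every extra hour of study time.

The slope β₁ = 2.2083 gives the rate at which the fitted test score changes with study time.

Interpretation:
- Study time up by 1 hour → predicted test score increases by 2.2083 points
- The effect is assumed constant over the observed range of x (linearity)

The intercept β₀ = 55.5701 is the predicted test score when study time = 0; since the smallest observed x is 0.92, this is an extrapolation and mainly anchors the line.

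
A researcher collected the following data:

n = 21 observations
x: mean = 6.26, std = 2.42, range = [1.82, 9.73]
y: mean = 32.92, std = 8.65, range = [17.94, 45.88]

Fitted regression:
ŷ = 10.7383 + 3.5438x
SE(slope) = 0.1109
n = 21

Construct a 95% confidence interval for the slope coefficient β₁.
The 95% CI for β₁ is (3.3117, 3.7759)

Confidence interval for the slope:

The 95% CI for β₁ is: β̂₁ ± t*(α/2, n-2) × SE(β̂₁)

Step 1: Find critical t-value
- Confidence level = 0.95
- Degrees of freedom = n - 2 = 21 - 2 = 19
- t*(α/2, 19) = 2.0930

Step 2: Calculate margin of error
Margin = 2.0930 × 0.1109 = 0.2321

Step 3: Construct interval
CI = 3.5438 ± 0.2321
CI = (3.3117, 3.7759)

Interpretation: We are 95% confident that the true slope β₁ lies between 3.3117 and 3.7759.
Since 0 is outside the interval, a two-sided test at α = 0.05 would reject H₀: β₁ = 0.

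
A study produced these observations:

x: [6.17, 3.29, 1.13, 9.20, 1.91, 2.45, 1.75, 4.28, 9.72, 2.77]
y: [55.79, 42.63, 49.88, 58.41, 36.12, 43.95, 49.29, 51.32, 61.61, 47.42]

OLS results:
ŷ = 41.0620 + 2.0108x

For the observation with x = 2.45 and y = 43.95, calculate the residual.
Residual = -2.0385

The residual is the difference between the actual value and the predicted value:

Residual = y - ŷ

Step 1: Calculate predicted value
ŷ = 41.0620 + 2.0108 × 2.45
ŷ = 45.9885

Step 2: Calculate residual
Residual = 43.95 - 45.9885
Residual = -2.0385

The residual is negative, so the observed y = 43.95 sits below the regression line (the line overestimates it by 2.0385).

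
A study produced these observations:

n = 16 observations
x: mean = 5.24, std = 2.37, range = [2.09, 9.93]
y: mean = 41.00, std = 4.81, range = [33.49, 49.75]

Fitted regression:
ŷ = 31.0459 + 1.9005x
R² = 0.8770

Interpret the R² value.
The model explains 87.70% of the variance in y (R² = 0.8770), leaving 12.30% unexplained; the fit is strong.

The coefficient of determination R² is the fraction of the total variation in y that the fitted line accounts for.

Here R² = 0.8770:
- Explained: 87.70% of the variation in y
- Unexplained (residual): 100% − 87.70% = 12.30%
- Rule of thumb (below 0.3 weak; 0.3 to below 0.7 moderate; 0.7 and above strong) → strong

Calculation: R² = 1 − (SS_res / SS_tot), where SS_res is the sum of squared residuals and SS_tot the total sum of squares.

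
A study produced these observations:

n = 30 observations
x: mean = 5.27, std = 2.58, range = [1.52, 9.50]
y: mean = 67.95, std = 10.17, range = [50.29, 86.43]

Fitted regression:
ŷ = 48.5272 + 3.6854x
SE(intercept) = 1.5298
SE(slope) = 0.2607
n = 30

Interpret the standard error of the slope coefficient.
The slope 3.6854 is pinned down to within about ±0.2607 (one SE) by these data — relative uncertainty 7.1%, i.e. precise.

SE(β̂₁) = s / √Sxx, where s is the residual standard deviation and Sxx = Σ(x − x̄)². It is the yardstick for how far β̂₁ = 3.6854 could plausibly be from the true slope.

Relative precision:
- SE / |β̂₁| = 0.2607 / 3.6854 = 7.1%
- Rule of thumb (under 20%: precise; 20% to under 50%: moderately precise; 50% or more: imprecise) → precise

Rough 95% range (±2 SE): 3.6854 ± 0.5214 → (3.1640, 4.2068).

What drives SE(β̂₁): wider spread of x values → smaller SE.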